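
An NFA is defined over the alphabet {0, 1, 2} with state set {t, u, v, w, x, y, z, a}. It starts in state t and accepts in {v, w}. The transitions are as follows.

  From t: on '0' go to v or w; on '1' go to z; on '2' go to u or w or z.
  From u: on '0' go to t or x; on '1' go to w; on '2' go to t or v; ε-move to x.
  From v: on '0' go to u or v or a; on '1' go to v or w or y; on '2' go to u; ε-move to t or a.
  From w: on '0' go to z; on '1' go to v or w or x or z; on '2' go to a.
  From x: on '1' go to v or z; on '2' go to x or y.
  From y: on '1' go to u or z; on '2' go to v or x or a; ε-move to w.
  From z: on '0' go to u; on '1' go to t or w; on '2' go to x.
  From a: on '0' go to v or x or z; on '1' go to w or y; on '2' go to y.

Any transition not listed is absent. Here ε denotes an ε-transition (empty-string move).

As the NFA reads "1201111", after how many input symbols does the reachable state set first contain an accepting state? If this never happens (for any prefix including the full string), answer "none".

none

Start in {t}.
Read '1': t→{z}; now {z}.
Read '2': z→{x}; now {x}.
Read '0': x→∅; now ∅.
The set is empty and remains empty for the remaining 4 symbols.
No reachable set along the way intersects F.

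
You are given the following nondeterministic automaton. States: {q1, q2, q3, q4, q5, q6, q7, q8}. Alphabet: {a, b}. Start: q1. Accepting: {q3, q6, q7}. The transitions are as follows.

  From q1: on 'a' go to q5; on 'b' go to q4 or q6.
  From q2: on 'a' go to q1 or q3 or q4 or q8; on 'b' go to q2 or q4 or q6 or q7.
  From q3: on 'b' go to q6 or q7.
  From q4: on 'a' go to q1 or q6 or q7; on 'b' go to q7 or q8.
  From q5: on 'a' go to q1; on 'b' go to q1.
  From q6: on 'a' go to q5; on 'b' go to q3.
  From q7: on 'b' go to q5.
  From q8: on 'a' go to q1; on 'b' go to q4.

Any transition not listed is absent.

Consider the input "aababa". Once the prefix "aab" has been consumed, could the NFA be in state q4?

Yes

Start in {q1}.
Read 'a': {q1} → {q5}.
Read 'a': {q5} → {q1}.
Read 'b': {q1} → {q4, q6}.
State q4 is in {q4, q6}.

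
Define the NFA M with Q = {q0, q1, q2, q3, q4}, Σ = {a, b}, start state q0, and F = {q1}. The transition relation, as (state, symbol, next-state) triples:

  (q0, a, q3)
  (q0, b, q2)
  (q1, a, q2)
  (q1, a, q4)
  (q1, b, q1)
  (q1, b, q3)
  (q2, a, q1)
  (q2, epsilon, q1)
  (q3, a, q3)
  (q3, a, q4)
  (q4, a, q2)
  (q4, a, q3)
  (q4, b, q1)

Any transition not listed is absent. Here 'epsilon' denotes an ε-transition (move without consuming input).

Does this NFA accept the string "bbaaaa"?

Start in {q0}.
Read 'b': q0→{q2}; union {q2}; ε-closure = {q1, q2}.
Read 'b': q1→{q1, q3}, q2→∅; now {q1, q3}.
Read 'a': q1→{q2, q4}, q3→{q3, q4}; union {q2, q3, q4}; ε-closure = {q1, q2, q3, q4}.
Read 'a': q1→{q2, q4}, q2→{q1}, q3→{q3, q4}, q4→{q2, q3}; now {q1, q2, q3, q4}.
Read 'a': q1→{q2, q4}, q2→{q1}, q3→{q3, q4}, q4→{q2, q3}; now {q1, q2, q3, q4}.
Read 'a': q1→{q2, q4}, q2→{q1}, q3→{q3, q4}, q4→{q2, q3}; now {q1, q2, q3, q4}.
The final set {q1, q2, q3, q4} contains the accepting state q1.

Yes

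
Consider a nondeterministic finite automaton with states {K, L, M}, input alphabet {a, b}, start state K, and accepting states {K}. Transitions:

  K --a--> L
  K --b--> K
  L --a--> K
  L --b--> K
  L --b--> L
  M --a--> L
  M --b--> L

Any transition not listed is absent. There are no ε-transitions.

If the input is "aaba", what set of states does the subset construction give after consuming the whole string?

Start in {K}.
Read 'a': {K} → {L}.
Read 'a': {L} → {K}.
Read 'b': {K} → {K}.
Read 'a': {K} → {L}.

{L}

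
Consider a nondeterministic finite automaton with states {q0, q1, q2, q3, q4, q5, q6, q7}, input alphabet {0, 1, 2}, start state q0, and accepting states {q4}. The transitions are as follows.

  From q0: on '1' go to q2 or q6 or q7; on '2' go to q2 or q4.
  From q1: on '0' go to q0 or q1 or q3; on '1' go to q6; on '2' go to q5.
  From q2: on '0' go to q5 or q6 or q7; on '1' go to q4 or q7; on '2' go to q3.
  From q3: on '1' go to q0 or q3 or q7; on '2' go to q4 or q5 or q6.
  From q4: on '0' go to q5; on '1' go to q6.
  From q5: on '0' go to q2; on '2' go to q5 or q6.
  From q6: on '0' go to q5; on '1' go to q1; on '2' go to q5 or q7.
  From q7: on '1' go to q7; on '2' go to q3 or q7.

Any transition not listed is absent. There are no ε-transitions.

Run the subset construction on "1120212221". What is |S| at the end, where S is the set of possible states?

5

Start in {q0}.
Read '1': q0→{q2, q6, q7}; now {q2, q6, q7}.
Read '1': q2→{q4, q7}, q6→{q1}, q7→{q7}; now {q1, q4, q7}.
Read '2': q1→{q5}, q4→∅, q7→{q3, q7}; now {q3, q5, q7}.
Read '0': q3→∅, q5→{q2}, q7→∅; now {q2}.
Read '2': q2→{q3}; now {q3}.
Read '1': q3→{q0, q3, q7}; now {q0, q3, q7}.
Read '2': q0→{q2, q4}, q3→{q4, q5, q6}, q7→{q3, q7}; now {q2, q3, q4, q5, q6, q7}.
Read '2': q2→{q3}, q3→{q4, q5, q6}, q4→∅, q5→{q5, q6}, q6→{q5, q7}, q7→{q3, q7}; now {q3, q4, q5, q6, q7}.
Read '2': q3→{q4, q5, q6}, q4→∅, q5→{q5, q6}, q6→{q5, q7}, q7→{q3, q7}; now {q3, q4, q5, q6, q7}.
Read '1': q3→{q0, q3, q7}, q4→{q6}, q5→∅, q6→{q1}, q7→{q7}; now {q0, q1, q3, q6, q7}.
That set has 5 states.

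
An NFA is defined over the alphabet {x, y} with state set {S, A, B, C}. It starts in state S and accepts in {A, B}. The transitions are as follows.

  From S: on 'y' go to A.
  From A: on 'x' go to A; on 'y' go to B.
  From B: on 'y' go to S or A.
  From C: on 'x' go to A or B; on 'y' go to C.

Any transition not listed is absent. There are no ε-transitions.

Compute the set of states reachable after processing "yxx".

{A}

Start in {S}.
Read 'y': S→{A}; now {A}.
Read 'x': A→{A}; now {A}.
Read 'x': A→{A}; now {A}.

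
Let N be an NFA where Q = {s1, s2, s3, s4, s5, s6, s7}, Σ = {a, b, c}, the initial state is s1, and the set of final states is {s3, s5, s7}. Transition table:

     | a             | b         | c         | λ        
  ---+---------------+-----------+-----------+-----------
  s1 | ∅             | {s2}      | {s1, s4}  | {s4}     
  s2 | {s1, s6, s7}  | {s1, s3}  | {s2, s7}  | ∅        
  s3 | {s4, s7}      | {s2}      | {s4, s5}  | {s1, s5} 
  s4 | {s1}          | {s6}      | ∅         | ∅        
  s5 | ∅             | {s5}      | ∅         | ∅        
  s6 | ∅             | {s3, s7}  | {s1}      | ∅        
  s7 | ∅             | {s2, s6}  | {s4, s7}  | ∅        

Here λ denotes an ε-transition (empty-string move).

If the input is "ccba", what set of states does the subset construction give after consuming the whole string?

{s1, s4, s6, s7}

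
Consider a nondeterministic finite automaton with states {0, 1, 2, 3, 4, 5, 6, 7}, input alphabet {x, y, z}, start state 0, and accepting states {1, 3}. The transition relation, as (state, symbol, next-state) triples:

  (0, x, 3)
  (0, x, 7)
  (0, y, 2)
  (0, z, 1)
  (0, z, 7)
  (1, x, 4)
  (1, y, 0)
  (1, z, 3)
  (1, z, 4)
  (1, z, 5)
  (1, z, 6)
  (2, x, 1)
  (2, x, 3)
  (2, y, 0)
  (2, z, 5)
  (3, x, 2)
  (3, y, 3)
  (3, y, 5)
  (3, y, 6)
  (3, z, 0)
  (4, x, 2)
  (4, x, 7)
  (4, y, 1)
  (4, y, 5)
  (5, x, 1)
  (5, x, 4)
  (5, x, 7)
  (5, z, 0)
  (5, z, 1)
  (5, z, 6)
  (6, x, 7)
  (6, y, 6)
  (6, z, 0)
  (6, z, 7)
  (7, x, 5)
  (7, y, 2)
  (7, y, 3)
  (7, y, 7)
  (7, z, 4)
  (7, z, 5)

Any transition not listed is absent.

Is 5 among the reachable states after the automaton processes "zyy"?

Yes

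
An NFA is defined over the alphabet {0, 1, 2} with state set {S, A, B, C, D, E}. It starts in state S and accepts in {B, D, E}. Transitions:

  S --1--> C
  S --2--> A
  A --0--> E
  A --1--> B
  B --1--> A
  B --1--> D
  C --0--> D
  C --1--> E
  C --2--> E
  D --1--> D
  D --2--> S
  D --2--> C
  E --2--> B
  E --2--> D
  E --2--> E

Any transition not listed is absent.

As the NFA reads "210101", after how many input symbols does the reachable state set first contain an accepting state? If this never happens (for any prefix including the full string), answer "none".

Start in {S}.
Read '2': {S} → {A}.
Read '1': {A} → {B}.
None of the earlier sets intersect F, but {B} does.

2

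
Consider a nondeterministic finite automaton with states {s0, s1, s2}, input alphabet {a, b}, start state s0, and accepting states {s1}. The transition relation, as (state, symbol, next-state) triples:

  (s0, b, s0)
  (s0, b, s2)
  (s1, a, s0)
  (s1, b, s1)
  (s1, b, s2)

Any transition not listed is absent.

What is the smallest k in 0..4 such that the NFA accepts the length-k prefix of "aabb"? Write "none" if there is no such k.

Start in {s0}.
Read 'a': s0→∅; now ∅.
The set is empty and remains empty for the remaining 3 symbols.
No reachable set along the way intersects F.

none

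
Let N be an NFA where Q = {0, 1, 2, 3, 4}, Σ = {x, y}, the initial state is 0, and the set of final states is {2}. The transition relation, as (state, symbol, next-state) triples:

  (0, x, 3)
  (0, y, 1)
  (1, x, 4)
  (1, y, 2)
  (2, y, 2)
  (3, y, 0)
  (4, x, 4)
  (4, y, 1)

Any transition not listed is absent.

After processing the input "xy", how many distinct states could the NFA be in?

1

Start in {0}.
Read 'x': {0} → {3}.
Read 'y': {3} → {0}.
That set has 1 state.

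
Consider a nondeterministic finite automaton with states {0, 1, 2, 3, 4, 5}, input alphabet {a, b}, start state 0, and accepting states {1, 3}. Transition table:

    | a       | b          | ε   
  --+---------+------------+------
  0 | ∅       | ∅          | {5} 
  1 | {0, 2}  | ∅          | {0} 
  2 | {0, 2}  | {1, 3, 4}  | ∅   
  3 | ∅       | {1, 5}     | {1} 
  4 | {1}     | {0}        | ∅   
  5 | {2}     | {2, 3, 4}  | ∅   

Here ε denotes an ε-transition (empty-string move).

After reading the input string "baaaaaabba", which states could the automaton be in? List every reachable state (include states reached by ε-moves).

{0, 1, 2, 5}

Start: ε-closure({0}) = {0, 5}.
Read 'b': {0, 5} → {0, 1, 2, 3, 4, 5}.
Read 'a': {0, 1, 2, 3, 4, 5} → {0, 1, 2, 5}.
Read 'a': {0, 1, 2, 5} → {0, 2, 5}.
Read 'a': {0, 2, 5} → {0, 2, 5}.
Read 'a': {0, 2, 5} → {0, 2, 5}.
Read 'a': {0, 2, 5} → {0, 2, 5}.
Read 'a': {0, 2, 5} → {0, 2, 5}.
Read 'b': {0, 2, 5} → {0, 1, 2, 3, 4, 5}.
Read 'b': {0, 1, 2, 3, 4, 5} → {0, 1, 2, 3, 4, 5}.
Read 'a': {0, 1, 2, 3, 4, 5} → {0, 1, 2, 5}.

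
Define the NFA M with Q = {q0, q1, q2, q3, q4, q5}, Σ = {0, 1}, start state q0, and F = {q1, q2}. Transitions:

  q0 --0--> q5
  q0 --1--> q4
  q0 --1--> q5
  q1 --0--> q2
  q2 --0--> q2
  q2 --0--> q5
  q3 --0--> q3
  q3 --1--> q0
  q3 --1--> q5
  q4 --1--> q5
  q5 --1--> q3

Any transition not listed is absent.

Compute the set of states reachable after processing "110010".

Start in {q0}.
Read '1': {q0} → {q4, q5}.
Read '1': {q4, q5} → {q3, q5}.
Read '0': {q3, q5} → {q3}.
Read '0': {q3} → {q3}.
Read '1': {q3} → {q0, q5}.
Read '0': {q0, q5} → {q5}.

{q5}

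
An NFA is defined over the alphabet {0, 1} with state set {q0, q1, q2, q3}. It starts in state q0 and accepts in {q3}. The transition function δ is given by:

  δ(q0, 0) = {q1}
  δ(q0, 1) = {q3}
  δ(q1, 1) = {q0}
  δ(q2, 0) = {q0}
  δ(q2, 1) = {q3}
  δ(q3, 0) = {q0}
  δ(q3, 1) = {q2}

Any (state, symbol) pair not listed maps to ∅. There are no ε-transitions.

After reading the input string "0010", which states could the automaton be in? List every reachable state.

∅

Start in {q0}.
Read '0': {q0} → {q1}.
Read '0': {q1} → ∅.
The set is empty and remains empty for the remaining 2 symbols.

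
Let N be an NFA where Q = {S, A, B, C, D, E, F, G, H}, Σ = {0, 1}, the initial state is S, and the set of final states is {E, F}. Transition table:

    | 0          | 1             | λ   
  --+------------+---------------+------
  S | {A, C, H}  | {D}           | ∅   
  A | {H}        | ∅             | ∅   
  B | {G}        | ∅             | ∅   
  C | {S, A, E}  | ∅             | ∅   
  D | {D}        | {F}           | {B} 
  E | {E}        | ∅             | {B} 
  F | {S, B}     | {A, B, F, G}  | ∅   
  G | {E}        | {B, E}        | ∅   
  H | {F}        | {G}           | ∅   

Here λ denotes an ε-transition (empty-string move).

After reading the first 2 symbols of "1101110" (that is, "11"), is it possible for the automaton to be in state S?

No

Start in {S}.
Read '1': {S} → {B, D}.
Read '1': {B, D} → {F}.
State S is not in {F}.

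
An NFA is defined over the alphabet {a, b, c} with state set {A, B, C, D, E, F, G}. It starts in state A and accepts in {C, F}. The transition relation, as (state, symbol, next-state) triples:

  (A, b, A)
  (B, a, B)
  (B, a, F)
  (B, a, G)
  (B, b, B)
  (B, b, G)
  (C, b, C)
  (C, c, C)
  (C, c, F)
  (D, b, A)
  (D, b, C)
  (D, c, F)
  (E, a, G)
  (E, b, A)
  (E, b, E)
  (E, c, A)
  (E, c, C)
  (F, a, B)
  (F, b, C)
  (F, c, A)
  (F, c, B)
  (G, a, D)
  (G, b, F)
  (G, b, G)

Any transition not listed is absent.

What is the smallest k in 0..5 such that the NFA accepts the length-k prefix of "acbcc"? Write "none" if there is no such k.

Start in {A}.
Read 'a': A→∅; now ∅.
The set is empty and remains empty for the remaining 4 symbols.
No reachable set along the way intersects F.

none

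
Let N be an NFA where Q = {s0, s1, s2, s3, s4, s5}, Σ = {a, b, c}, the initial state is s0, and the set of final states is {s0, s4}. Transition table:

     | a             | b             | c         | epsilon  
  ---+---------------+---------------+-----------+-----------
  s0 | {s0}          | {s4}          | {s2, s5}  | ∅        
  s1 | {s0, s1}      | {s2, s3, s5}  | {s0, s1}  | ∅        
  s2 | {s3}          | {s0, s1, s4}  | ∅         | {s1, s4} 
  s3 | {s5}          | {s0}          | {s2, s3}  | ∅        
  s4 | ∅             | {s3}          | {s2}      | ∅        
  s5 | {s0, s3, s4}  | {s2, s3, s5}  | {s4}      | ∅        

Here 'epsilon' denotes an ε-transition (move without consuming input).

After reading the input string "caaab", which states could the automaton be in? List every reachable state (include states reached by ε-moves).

Start in {s0}.
Read 'c': s0→{s2, s5}; union {s2, s5}; ε-closure = {s1, s2, s4, s5}.
Read 'a': s1→{s0, s1}, s2→{s3}, s4→∅, s5→{s0, s3, s4}; now {s0, s1, s3, s4}.
Read 'a': s0→{s0}, s1→{s0, s1}, s3→{s5}, s4→∅; now {s0, s1, s5}.
Read 'a': s0→{s0}, s1→{s0, s1}, s5→{s0, s3, s4}; now {s0, s1, s3, s4}.
Read 'b': s0→{s4}, s1→{s2, s3, s5}, s3→{s0}, s4→{s3}; union {s0, s2, s3, s4, s5}; ε-closure = {s0, s1, s2, s3, s4, s5}.

{s0, s1, s2, s3, s4, s5}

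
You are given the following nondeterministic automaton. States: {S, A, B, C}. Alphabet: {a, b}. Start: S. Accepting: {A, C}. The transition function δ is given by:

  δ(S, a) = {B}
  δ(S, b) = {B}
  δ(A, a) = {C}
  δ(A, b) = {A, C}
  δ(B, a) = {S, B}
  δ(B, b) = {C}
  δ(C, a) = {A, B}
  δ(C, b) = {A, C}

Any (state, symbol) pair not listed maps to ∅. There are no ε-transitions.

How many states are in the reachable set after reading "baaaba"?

3

Start in {S}.
Read 'b': S→{B}; now {B}.
Read 'a': B→{S, B}; now {S, B}.
Read 'a': S→{B}, B→{S, B}; now {S, B}.
Read 'a': S→{B}, B→{S, B}; now {S, B}.
Read 'b': S→{B}, B→{C}; now {B, C}.
Read 'a': B→{S, B}, C→{A, B}; now {S, A, B}.
That set has 3 states.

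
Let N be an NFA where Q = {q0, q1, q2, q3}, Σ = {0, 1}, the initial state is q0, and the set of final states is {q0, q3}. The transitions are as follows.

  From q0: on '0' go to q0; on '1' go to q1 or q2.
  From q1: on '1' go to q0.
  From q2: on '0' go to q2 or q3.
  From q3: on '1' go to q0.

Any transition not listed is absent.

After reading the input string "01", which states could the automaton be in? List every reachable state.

Start in {q0}.
Read '0': q0→{q0}; now {q0}.
Read '1': q0→{q1, q2}; now {q1, q2}.

{q1, q2}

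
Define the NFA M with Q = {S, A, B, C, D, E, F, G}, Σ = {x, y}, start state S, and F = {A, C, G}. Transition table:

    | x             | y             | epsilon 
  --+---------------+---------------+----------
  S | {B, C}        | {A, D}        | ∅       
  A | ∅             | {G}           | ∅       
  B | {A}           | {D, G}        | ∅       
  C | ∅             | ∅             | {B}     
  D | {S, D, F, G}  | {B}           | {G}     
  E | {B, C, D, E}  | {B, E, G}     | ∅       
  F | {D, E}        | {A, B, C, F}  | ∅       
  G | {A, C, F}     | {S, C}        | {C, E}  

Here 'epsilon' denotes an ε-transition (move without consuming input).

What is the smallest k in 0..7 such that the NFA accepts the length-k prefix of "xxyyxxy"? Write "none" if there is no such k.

1

Start in {S}.
Read 'x': S→{B, C}; now {B, C}.
None of the earlier sets intersect F, but {B, C} does.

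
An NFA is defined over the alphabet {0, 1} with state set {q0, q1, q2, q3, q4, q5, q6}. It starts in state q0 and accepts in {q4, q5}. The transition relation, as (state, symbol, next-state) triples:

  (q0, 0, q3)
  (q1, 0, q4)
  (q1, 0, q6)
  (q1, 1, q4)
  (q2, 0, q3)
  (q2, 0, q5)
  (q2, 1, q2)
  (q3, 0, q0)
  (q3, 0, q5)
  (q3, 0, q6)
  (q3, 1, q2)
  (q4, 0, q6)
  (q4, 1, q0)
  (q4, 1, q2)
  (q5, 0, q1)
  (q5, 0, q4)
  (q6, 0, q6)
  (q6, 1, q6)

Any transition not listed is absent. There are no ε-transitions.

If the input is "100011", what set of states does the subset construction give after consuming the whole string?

Start in {q0}.
Read '1': q0→∅; now ∅.
The set is empty and remains empty for the remaining 5 symbols.

∅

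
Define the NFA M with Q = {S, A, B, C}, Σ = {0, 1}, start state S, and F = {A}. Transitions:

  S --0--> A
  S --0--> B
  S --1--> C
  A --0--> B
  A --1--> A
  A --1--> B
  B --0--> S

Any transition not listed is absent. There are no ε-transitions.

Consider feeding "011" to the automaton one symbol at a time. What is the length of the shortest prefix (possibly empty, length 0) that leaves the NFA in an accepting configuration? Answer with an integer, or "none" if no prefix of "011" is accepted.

1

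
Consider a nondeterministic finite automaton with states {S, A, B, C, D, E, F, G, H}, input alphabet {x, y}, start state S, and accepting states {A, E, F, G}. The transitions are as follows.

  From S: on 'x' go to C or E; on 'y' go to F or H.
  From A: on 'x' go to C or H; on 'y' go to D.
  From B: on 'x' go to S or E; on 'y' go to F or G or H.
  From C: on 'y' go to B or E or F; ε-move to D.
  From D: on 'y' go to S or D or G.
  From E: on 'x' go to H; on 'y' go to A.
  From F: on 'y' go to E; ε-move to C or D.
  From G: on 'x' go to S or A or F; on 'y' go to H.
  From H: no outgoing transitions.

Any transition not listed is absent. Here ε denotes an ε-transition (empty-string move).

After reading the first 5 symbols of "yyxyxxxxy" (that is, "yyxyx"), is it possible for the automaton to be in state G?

No

Start in {S}.
Read 'y': {S} → {C, D, F, H}.
Read 'y': {C, D, F, H} → {S, B, C, D, E, F, G}.
Read 'x': {S, B, C, D, E, F, G} → {S, A, C, D, E, F, H}.
Read 'y': {S, A, C, D, E, F, H} → {S, A, B, C, D, E, F, G, H}.
Read 'x': {S, A, B, C, D, E, F, G, H} → {S, A, C, D, E, F, H}.
State G is not in {S, A, C, D, E, F, H}.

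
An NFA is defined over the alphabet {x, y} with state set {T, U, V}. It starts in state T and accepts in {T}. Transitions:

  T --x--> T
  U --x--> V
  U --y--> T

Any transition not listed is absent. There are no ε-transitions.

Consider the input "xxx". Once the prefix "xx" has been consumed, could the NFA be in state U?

Start in {T}.
Read 'x': T→{T}; now {T}.
Read 'x': T→{T}; now {T}.
State U is not in {T}.

No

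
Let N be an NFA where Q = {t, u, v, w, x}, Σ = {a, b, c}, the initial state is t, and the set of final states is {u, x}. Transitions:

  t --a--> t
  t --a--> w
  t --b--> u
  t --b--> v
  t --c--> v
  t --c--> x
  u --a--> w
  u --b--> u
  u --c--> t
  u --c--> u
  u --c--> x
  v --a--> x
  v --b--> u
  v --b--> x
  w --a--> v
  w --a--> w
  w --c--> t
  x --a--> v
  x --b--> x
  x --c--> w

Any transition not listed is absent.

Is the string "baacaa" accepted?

Start in {t}.
Read 'b': t→{u, v}; now {u, v}.
Read 'a': u→{w}, v→{x}; now {w, x}.
Read 'a': w→{v, w}, x→{v}; now {v, w}.
Read 'c': v→∅, w→{t}; now {t}.
Read 'a': t→{t, w}; now {t, w}.
Read 'a': t→{t, w}, w→{v, w}; now {t, v, w}.
The final set {t, v, w} contains no accepting state.

No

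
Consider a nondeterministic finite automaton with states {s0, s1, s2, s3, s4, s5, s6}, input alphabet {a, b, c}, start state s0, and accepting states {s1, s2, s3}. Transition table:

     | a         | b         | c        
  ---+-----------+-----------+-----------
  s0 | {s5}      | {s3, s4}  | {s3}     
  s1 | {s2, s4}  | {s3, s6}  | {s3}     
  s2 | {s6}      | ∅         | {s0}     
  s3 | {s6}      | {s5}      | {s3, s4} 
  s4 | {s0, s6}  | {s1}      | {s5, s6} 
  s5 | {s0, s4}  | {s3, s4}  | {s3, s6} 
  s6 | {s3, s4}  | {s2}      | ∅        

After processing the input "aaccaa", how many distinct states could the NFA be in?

5

Start in {s0}.
Read 'a': s0→{s5}; now {s5}.
Read 'a': s5→{s0, s4}; now {s0, s4}.
Read 'c': s0→{s3}, s4→{s5, s6}; now {s3, s5, s6}.
Read 'c': s3→{s3, s4}, s5→{s3, s6}, s6→∅; now {s3, s4, s6}.
Read 'a': s3→{s6}, s4→{s0, s6}, s6→{s3, s4}; now {s0, s3, s4, s6}.
Read 'a': s0→{s5}, s3→{s6}, s4→{s0, s6}, s6→{s3, s4}; now {s0, s3, s4, s5, s6}.
That set has 5 states.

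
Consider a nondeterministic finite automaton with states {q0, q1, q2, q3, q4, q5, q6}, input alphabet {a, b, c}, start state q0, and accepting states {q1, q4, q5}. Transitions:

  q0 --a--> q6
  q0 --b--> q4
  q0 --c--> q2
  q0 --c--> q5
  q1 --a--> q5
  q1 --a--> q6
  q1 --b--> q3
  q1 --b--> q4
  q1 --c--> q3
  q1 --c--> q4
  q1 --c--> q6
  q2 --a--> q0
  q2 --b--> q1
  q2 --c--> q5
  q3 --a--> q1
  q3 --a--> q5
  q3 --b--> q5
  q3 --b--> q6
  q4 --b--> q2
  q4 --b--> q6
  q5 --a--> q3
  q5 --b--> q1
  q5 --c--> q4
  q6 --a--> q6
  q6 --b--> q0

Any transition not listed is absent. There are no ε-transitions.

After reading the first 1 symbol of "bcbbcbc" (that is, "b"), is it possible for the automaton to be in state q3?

No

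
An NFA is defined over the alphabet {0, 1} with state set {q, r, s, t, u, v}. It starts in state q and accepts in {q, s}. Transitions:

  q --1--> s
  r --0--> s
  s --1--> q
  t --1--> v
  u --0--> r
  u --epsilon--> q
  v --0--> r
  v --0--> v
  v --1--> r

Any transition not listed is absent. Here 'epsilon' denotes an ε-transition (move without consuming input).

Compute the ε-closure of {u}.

Begin with {u}.
ε-move u → q; add q.

{q, u}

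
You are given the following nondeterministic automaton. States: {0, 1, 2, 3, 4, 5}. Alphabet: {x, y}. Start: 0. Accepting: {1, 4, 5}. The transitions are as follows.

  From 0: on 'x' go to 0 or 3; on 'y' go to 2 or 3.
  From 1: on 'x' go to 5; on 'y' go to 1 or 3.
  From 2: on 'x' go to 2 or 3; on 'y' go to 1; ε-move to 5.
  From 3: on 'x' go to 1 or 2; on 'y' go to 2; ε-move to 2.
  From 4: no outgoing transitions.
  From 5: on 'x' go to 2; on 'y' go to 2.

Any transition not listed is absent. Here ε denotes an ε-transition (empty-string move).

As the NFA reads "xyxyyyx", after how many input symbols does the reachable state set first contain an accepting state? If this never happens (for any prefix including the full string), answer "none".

1

Start in {0}.
Read 'x': 0→{0, 3}; union {0, 3}; ε-closure = {0, 2, 3, 5}.
None of the earlier sets intersect F, but {0, 2, 3, 5} does.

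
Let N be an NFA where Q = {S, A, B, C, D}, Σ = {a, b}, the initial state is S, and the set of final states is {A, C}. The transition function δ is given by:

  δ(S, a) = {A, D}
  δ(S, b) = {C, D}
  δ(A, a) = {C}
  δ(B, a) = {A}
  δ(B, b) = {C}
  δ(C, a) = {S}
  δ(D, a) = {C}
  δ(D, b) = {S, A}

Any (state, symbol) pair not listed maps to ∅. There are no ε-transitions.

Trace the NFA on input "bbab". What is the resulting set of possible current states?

Start in {S}.
Read 'b': S→{C, D}; now {C, D}.
Read 'b': C→∅, D→{S, A}; now {S, A}.
Read 'a': S→{A, D}, A→{C}; now {A, C, D}.
Read 'b': A→∅, C→∅, D→{S, A}; now {S, A}.

{S, A}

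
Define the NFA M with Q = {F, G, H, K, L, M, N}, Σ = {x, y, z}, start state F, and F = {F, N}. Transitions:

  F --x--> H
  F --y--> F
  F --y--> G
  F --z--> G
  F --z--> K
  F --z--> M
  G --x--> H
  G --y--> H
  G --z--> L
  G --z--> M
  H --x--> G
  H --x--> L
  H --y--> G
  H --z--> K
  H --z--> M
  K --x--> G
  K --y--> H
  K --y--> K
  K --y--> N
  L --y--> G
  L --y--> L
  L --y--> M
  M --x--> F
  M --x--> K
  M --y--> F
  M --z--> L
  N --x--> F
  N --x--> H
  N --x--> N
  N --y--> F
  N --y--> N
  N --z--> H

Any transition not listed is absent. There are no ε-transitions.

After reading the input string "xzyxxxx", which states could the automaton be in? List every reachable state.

{F, G, H, L, N}

Start in {F}.
Read 'x': {F} → {H}.
Read 'z': {H} → {K, M}.
Read 'y': {K, M} → {F, H, K, N}.
Read 'x': {F, H, K, N} → {F, G, H, L, N}.
Read 'x': {F, G, H, L, N} → {F, G, H, L, N}.
Read 'x': {F, G, H, L, N} → {F, G, H, L, N}.
Read 'x': {F, G, H, L, N} → {F, G, H, L, N}.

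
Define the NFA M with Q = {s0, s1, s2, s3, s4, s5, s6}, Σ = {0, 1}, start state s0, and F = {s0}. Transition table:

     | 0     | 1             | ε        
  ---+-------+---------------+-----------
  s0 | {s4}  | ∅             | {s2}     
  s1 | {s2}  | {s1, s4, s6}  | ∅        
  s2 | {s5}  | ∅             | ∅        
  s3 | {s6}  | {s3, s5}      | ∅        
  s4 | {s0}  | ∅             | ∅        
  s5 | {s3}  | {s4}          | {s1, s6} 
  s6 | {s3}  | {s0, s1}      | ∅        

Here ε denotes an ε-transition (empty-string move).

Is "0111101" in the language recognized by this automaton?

Yes

Start: ε-closure({s0}) = {s0, s2}.
Read '0': {s0, s2} → {s1, s4, s5, s6}.
Read '1': {s1, s4, s5, s6} → {s0, s1, s2, s4, s6}.
Read '1': {s0, s1, s2, s4, s6} → {s0, s1, s2, s4, s6}.
Read '1': {s0, s1, s2, s4, s6} → {s0, s1, s2, s4, s6}.
Read '1': {s0, s1, s2, s4, s6} → {s0, s1, s2, s4, s6}.
Read '0': {s0, s1, s2, s4, s6} → {s0, s1, s2, s3, s4, s5, s6}.
Read '1': {s0, s1, s2, s3, s4, s5, s6} → {s0, s1, s2, s3, s4, s5, s6}.
The final set {s0, s1, s2, s3, s4, s5, s6} contains the accepting state s0.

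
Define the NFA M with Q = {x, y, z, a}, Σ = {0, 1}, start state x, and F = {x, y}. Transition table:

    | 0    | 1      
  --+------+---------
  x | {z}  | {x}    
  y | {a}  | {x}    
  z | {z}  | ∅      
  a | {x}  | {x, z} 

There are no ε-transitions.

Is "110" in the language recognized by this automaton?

Start in {x}.
Read '1': x→{x}; now {x}.
Read '1': x→{x}; now {x}.
Read '0': x→{z}; now {z}.
The final set {z} contains no accepting state.

No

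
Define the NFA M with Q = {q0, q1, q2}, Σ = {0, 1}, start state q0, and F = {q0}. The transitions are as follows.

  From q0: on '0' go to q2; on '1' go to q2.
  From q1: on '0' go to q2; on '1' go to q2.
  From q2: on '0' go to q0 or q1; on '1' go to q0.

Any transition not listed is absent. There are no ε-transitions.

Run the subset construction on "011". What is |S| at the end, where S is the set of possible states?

1

Start in {q0}.
Read '0': q0→{q2}; now {q2}.
Read '1': q2→{q0}; now {q0}.
Read '1': q0→{q2}; now {q2}.
That set has 1 state.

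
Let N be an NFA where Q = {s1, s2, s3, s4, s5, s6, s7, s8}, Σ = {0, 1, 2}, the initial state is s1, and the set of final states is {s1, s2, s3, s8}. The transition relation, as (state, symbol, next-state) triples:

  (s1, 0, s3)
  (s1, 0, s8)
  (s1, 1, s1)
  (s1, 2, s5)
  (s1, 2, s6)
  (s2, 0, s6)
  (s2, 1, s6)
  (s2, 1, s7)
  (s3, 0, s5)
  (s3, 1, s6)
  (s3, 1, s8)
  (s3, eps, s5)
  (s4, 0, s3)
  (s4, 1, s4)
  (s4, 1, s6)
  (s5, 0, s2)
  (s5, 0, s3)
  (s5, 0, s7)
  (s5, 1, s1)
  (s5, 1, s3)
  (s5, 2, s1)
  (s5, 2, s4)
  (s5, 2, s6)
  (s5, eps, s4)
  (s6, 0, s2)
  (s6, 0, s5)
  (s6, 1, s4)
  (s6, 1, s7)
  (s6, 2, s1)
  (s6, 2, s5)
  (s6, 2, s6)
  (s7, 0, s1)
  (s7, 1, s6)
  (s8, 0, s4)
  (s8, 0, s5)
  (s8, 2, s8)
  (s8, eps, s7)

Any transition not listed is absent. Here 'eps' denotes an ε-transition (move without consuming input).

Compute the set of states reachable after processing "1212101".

Start in {s1}.
Read '1': {s1} → {s1}.
Read '2': {s1} → {s4, s5, s6}.
Read '1': {s4, s5, s6} → {s1, s3, s4, s5, s6, s7}.
Read '2': {s1, s3, s4, s5, s6, s7} → {s1, s4, s5, s6}.
Read '1': {s1, s4, s5, s6} → {s1, s3, s4, s5, s6, s7}.
Read '0': {s1, s3, s4, s5, s6, s7} → {s1, s2, s3, s4, s5, s7, s8}.
Read '1': {s1, s2, s3, s4, s5, s7, s8} → {s1, s3, s4, s5, s6, s7, s8}.

{s1, s3, s4, s5, s6, s7, s8}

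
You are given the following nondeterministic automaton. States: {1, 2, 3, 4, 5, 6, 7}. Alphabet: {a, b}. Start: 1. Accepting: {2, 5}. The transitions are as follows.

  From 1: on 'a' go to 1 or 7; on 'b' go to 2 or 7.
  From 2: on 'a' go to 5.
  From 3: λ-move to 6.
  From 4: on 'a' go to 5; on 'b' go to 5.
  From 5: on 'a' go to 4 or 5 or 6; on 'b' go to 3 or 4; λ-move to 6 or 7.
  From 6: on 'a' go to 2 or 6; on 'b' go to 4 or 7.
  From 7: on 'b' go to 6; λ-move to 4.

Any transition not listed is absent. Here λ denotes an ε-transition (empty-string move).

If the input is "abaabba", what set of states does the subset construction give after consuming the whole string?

{2, 4, 5, 6, 7}

Start in {1}.
Read 'a': 1→{1, 7}; union {1, 7}; ε-closure = {1, 4, 7}.
Read 'b': 1→{2, 7}, 4→{5}, 7→{6}; union {2, 5, 6, 7}; ε-closure = {2, 4, 5, 6, 7}.
Read 'a': 2→{5}, 4→{5}, 5→{4, 5, 6}, 6→{2, 6}, 7→∅; union {2, 4, 5, 6}; ε-closure = {2, 4, 5, 6, 7}.
Read 'a': 2→{5}, 4→{5}, 5→{4, 5, 6}, 6→{2, 6}, 7→∅; union {2, 4, 5, 6}; ε-closure = {2, 4, 5, 6, 7}.
Read 'b': 2→∅, 4→{5}, 5→{3, 4}, 6→{4, 7}, 7→{6}; now {3, 4, 5, 6, 7}.
Read 'b': 3→∅, 4→{5}, 5→{3, 4}, 6→{4, 7}, 7→{6}; now {3, 4, 5, 6, 7}.
Read 'a': 3→∅, 4→{5}, 5→{4, 5, 6}, 6→{2, 6}, 7→∅; union {2, 4, 5, 6}; ε-closure = {2, 4, 5, 6, 7}.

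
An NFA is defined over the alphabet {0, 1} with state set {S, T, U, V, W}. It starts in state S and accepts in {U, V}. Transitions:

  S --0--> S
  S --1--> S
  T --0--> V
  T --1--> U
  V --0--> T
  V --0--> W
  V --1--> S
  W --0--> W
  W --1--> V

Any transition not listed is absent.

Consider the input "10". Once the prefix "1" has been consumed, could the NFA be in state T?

No

Start in {S}.
Read '1': S→{S}; now {S}.
State T is not in {S}.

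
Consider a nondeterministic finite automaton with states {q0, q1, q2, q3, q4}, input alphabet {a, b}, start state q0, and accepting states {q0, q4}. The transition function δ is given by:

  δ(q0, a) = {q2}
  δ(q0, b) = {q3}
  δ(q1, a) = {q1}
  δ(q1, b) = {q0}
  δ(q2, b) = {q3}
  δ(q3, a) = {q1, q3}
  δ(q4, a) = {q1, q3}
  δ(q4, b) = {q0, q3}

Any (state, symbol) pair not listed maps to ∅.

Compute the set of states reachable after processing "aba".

{q1, q3}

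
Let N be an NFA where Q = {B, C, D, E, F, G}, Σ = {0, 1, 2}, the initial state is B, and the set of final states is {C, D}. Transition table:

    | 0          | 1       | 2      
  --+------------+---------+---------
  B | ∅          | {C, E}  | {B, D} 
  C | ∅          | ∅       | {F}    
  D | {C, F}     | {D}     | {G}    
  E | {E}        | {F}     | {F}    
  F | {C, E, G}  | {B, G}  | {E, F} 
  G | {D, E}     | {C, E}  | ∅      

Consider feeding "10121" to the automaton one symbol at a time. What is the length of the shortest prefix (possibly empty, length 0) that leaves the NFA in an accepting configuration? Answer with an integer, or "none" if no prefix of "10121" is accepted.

1

Start in {B}.
Read '1': {B} → {C, E}.
None of the earlier sets intersect F, but {C, E} does.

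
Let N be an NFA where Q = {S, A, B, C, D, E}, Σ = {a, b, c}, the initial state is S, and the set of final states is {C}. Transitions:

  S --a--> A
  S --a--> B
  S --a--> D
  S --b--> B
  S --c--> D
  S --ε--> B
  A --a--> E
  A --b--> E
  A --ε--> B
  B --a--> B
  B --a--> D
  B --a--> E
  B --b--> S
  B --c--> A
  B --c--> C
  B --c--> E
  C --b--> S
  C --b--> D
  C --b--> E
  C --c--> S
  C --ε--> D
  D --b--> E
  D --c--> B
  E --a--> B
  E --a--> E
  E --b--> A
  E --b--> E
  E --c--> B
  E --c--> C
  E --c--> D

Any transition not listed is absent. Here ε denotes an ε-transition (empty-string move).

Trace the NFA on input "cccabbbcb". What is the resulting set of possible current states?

Start: ε-closure({S}) = {S, B}.
Read 'c': {S, B} → {A, B, C, D, E}.
Read 'c': {A, B, C, D, E} → {S, A, B, C, D, E}.
Read 'c': {S, A, B, C, D, E} → {S, A, B, C, D, E}.
Read 'a': {S, A, B, C, D, E} → {A, B, D, E}.
Read 'b': {A, B, D, E} → {S, A, B, E}.
Read 'b': {S, A, B, E} → {S, A, B, E}.
Read 'b': {S, A, B, E} → {S, A, B, E}.
Read 'c': {S, A, B, E} → {A, B, C, D, E}.
Read 'b': {A, B, C, D, E} → {S, A, B, D, E}.

{S, A, B, D, E}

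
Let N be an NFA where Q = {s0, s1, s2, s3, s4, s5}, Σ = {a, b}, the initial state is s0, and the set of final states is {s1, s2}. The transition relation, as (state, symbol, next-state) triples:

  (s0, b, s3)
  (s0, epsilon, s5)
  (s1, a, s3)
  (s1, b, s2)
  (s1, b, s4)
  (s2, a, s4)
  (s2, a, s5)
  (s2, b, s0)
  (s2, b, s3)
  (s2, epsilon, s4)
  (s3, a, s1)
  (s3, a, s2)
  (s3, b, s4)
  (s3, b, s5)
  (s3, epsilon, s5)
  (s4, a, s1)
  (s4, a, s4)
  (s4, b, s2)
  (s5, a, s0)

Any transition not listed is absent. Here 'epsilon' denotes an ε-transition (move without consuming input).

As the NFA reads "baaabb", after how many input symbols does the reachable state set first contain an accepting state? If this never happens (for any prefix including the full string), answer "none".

2

Start: ε-closure({s0}) = {s0, s5}.
Read 'b': s0→{s3}, s5→∅; union {s3}; ε-closure = {s3, s5}.
Read 'a': s3→{s1, s2}, s5→{s0}; union {s0, s1, s2}; ε-closure = {s0, s1, s2, s4, s5}.
None of the earlier sets intersect F, but {s0, s1, s2, s4, s5} does.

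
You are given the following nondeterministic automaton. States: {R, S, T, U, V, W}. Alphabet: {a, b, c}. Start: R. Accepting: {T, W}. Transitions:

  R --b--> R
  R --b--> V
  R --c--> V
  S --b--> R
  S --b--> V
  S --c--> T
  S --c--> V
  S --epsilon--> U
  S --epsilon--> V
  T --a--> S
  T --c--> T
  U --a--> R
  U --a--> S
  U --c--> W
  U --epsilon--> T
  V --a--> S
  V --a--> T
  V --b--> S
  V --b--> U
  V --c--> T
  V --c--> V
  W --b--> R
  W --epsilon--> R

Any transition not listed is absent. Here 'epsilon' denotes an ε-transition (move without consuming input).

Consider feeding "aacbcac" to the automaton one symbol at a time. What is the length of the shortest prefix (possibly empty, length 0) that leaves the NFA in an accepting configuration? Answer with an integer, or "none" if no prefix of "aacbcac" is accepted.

none

Start in {R}.
Read 'a': R→∅; now ∅.
The set is empty and remains empty for the remaining 6 symbols.
No reachable set along the way intersects F.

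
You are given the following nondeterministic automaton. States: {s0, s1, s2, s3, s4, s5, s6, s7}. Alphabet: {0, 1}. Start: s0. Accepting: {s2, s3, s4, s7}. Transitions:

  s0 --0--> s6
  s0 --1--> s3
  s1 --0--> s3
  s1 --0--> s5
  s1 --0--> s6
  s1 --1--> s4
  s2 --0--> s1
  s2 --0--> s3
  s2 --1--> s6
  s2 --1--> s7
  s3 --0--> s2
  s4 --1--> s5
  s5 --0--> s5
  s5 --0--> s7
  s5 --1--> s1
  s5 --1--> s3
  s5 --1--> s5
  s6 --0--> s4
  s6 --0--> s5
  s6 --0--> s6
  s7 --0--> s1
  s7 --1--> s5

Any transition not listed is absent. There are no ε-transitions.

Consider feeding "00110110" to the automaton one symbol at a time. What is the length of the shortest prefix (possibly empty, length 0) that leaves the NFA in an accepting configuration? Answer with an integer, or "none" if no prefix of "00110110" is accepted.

Start in {s0}.
Read '0': s0→{s6}; now {s6}.
Read '0': s6→{s4, s5, s6}; now {s4, s5, s6}.
None of the earlier sets intersect F, but {s4, s5, s6} does.

2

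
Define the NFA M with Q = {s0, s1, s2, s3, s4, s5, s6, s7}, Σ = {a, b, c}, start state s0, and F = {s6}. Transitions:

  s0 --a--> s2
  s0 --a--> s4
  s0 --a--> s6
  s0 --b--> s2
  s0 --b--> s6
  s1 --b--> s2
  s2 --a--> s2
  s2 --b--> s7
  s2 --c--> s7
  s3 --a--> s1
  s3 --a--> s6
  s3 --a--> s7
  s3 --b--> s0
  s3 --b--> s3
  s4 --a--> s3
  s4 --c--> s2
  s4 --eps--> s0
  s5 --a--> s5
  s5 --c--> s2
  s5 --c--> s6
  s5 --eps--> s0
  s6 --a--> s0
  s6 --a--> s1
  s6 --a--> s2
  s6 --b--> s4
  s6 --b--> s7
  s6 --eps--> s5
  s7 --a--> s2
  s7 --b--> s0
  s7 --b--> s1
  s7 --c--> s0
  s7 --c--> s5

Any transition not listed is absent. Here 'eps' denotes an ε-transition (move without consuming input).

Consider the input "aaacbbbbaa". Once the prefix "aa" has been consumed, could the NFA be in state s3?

Start in {s0}.
Read 'a': s0→{s2, s4, s6}; union {s2, s4, s6}; ε-closure = {s0, s2, s4, s5, s6}.
Read 'a': s0→{s2, s4, s6}, s2→{s2}, s4→{s3}, s5→{s5}, s6→{s0, s1, s2}; now {s0, s1, s2, s3, s4, s5, s6}.
State s3 is in {s0, s1, s2, s3, s4, s5, s6}.

Yes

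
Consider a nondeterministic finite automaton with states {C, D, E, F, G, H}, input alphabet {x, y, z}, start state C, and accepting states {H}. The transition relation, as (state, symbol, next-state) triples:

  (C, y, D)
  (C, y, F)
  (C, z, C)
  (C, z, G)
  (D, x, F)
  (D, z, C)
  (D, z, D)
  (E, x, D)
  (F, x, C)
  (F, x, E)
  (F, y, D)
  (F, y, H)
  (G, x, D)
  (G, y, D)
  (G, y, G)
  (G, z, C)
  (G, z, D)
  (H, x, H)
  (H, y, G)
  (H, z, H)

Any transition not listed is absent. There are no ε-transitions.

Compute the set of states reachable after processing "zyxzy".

{D, F, G}

Start in {C}.
Read 'z': C→{C, G}; now {C, G}.
Read 'y': C→{D, F}, G→{D, G}; now {D, F, G}.
Read 'x': D→{F}, F→{C, E}, G→{D}; now {C, D, E, F}.
Read 'z': C→{C, G}, D→{C, D}, E→∅, F→∅; now {C, D, G}.
Read 'y': C→{D, F}, D→∅, G→{D, G}; now {D, F, G}.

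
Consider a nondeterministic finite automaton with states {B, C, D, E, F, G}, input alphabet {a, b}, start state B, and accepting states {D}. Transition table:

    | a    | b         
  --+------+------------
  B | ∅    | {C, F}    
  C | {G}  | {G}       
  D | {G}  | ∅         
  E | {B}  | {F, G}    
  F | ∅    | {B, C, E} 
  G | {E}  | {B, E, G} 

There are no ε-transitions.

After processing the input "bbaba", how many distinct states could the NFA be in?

Start in {B}.
Read 'b': {B} → {C, F}.
Read 'b': {C, F} → {B, C, E, G}.
Read 'a': {B, C, E, G} → {B, E, G}.
Read 'b': {B, E, G} → {B, C, E, F, G}.
Read 'a': {B, C, E, F, G} → {B, E, G}.
That set has 3 states.

3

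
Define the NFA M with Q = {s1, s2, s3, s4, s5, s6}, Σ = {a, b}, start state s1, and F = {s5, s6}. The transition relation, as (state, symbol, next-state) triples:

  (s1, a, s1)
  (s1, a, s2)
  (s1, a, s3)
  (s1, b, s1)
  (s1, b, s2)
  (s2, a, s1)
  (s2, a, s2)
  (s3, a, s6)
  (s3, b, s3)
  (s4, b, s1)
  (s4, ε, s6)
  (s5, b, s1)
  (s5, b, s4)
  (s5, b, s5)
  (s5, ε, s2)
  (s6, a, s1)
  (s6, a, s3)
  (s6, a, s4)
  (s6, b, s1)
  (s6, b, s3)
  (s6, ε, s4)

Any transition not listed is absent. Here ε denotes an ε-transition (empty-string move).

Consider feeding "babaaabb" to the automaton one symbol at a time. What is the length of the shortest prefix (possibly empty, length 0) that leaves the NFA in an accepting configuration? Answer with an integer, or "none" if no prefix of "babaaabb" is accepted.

4

Start in {s1}.
Read 'b': s1→{s1, s2}; now {s1, s2}.
Read 'a': s1→{s1, s2, s3}, s2→{s1, s2}; now {s1, s2, s3}.
Read 'b': s1→{s1, s2}, s2→∅, s3→{s3}; now {s1, s2, s3}.
Read 'a': s1→{s1, s2, s3}, s2→{s1, s2}, s3→{s6}; union {s1, s2, s3, s6}; ε-closure = {s1, s2, s3, s4, s6}.
None of the earlier sets intersect F, but {s1, s2, s3, s4, s6} does.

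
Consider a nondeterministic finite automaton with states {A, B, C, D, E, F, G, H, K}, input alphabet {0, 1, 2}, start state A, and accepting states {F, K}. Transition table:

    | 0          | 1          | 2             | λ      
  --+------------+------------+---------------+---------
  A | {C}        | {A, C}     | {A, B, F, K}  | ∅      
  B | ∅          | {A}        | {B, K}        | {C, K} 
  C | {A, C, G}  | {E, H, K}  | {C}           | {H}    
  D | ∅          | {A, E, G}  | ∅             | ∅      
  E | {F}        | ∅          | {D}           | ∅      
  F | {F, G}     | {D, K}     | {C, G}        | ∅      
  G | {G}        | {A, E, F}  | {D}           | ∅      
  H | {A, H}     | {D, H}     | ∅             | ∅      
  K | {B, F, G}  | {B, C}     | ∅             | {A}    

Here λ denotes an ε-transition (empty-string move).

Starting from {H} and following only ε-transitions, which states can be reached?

Begin with {H}.
No ε-moves leave this set, so the closure equals the set itself.

{H}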